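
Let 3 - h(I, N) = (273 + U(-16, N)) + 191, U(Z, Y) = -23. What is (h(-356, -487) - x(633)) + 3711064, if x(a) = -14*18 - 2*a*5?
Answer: 3717208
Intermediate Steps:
x(a) = -252 - 10*a
h(I, N) = -438 (h(I, N) = 3 - ((273 - 23) + 191) = 3 - (250 + 191) = 3 - 1*441 = 3 - 441 = -438)
(h(-356, -487) - x(633)) + 3711064 = (-438 - (-252 - 10*633)) + 3711064 = (-438 - (-252 - 6330)) + 3711064 = (-438 - 1*(-6582)) + 3711064 = (-438 + 6582) + 3711064 = 6144 + 3711064 = 3717208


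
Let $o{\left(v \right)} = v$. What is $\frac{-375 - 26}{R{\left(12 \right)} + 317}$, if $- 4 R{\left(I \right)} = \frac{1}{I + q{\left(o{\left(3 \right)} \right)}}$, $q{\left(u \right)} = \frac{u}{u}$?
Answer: $- \frac{20852}{16483} \approx -1.2651$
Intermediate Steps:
$q{\left(u \right)} = 1$
$R{\left(I \right)} = - \frac{1}{4 \left(1 + I\right)}$ ($R{\left(I \right)} = - \frac{1}{4 \left(I + 1\right)} = - \frac{1}{4 \left(1 + I\right)}$)
$\frac{-375 - 26}{R{\left(12 \right)} + 317} = \frac{-375 - 26}{- \frac{1}{4 + 4 \cdot 12} + 317} = - \frac{401}{- \frac{1}{4 + 48} + 317} = - \frac{401}{- \frac{1}{52} + 317} = - \frac{401}{\frac{16483}{52}} = \left(-401\right) \frac{52}{16483} = - \frac{20852}{16483}$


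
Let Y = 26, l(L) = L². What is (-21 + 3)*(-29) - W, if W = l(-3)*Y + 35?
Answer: 253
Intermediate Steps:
W = 269 (W = (-3)²*26 + 35 = 9*26 + 35 = 234 + 35 = 269)
(-21 + 3)*(-29) - W = (-21 + 3)*(-29) - 1*269 = -18*(-29) - 269 = 522 - 269 = 253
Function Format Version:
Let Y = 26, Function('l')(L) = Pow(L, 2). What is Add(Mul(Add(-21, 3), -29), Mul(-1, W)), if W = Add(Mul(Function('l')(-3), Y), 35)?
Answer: 253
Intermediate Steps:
W = 269 (W = Add(Mul(Pow(-3, 2), 26), 35) = Add(Mul(9, 26), 35) = Add(234, 35) = 269)
Add(Mul(Add(-21, 3), -29), Mul(-1, W)) = Add(Mul(Add(-21, 3), -29), Mul(-1, 269)) = Add(Mul(-18, -29), -269) = Add(522, -269) = 253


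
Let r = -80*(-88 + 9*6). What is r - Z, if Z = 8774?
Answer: -6054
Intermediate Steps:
r = 2720 (r = -80*(-88 + 54) = -80*(-34) = 2720)
r - Z = 2720 - 1*8774 = 2720 - 8774 = -6054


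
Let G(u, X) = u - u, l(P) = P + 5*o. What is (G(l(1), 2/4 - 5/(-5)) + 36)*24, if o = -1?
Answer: 864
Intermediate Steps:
l(P) = -5 + P (l(P) = P + 5*(-1) = P - 5 = -5 + P)
G(u, X) = 0
(G(l(1), 2/4 - 5/(-5)) + 36)*24 = (0 + 36)*24 = 36*24 = 864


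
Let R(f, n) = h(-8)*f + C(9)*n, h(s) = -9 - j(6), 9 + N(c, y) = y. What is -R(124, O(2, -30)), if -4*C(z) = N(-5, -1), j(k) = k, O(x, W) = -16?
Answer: 1900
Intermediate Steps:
N(c, y) = -9 + y
C(z) = 5/2 (C(z) = -(-9 - 1)/4 = -¼*(-10) = 5/2)
h(s) = -15 (h(s) = -9 - 1*6 = -9 - 6 = -15)
R(f, n) = -15*f + 5*n/2
-R(124, O(2, -30)) = -(-15*124 + (5/2)*(-16)) = -(-1860 - 40) = -1*(-1900) = 1900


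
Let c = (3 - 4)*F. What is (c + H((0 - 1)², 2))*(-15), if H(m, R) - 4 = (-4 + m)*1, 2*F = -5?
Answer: -105/2 ≈ -52.500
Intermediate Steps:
F = -5/2 (F = (½)*(-5) = -5/2 ≈ -2.5000)
H(m, R) = m (H(m, R) = 4 + (-4 + m)*1 = 4 + (-4 + m) = m)
c = 5/2 (c = (3 - 4)*(-5/2) = -1*(-5/2) = 5/2 ≈ 2.5000)
(c + H((0 - 1)², 2))*(-15) = (5/2 + (0 - 1)²)*(-15) = (5/2 + (-1)²)*(-15) = (5/2 + 1)*(-15) = (7/2)*(-15) = -105/2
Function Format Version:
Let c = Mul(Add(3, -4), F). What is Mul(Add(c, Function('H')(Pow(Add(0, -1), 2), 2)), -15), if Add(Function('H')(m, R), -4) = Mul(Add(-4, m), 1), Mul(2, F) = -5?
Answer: Rational(-105, 2) ≈ -52.500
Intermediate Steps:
F = Rational(-5, 2) (F = Mul(Rational(1, 2), -5) = Rational(-5, 2) ≈ -2.5000)
Function('H')(m, R) = m (Function('H')(m, R) = Add(4, Mul(Add(-4, m), 1)) = Add(4, Add(-4, m)) = m)
c = Rational(5, 2) (c = Mul(Add(3, -4), Rational(-5, 2)) = Mul(-1, Rational(-5, 2)) = Rational(5, 2) ≈ 2.5000)
Mul(Add(c, Function('H')(Pow(Add(0, -1), 2), 2)), -15) = Mul(Add(Rational(5, 2), Pow(Add(0, -1), 2)), -15) = Mul(Add(Rational(5, 2), Pow(-1, 2)), -15) = Mul(Add(Rational(5, 2), 1), -15) = Mul(Rational(7, 2), -15) = Rational(-105, 2)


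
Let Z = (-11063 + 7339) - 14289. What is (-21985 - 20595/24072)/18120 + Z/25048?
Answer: -58648570789/30348757952 ≈ -1.9325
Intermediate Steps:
Z = -18013 (Z = -3724 - 14289 = -18013)
(-21985 - 20595/24072)/18120 + Z/25048 = (-21985 - 20595/24072)/18120 - 18013/25048 = (-21985 - 20595*1/24072)*(1/18120) - 18013*1/25048 = (-21985 - 6865/8024)*(1/18120) - 18013/25048 = -176414505/8024*1/18120 - 18013/25048 = -11760967/9692992 - 18013/25048 = -58648570789/30348757952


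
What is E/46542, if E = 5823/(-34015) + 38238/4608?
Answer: 212305531/1215840867840 ≈ 0.00017462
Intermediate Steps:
E = 212305531/26123520 (E = 5823*(-1/34015) + 38238*(1/4608) = -5823/34015 + 6373/768 = 212305531/26123520 ≈ 8.1270)
E/46542 = (212305531/26123520)/46542 = (212305531/26123520)*(1/46542) = 212305531/1215840867840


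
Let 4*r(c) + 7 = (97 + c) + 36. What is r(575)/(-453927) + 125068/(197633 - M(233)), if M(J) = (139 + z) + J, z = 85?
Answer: 28368593471/44751755076 ≈ 0.63391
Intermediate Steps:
M(J) = 224 + J (M(J) = (139 + 85) + J = 224 + J)
r(c) = 63/2 + c/4 (r(c) = -7/4 + ((97 + c) + 36)/4 = -7/4 + (133 + c)/4 = -7/4 + (133/4 + c/4) = 63/2 + c/4)
r(575)/(-453927) + 125068/(197633 - M(233)) = (63/2 + (¼)*575)/(-453927) + 125068/(197633 - (224 + 233)) = (63/2 + 575/4)*(-1/453927) + 125068/(197633 - 1*457) = (701/4)*(-1/453927) + 125068/(197633 - 457) = -701/1815708 + 125068/197176 = -701/1815708 + 125068*(1/197176) = -701/1815708 + 31267/49294 = 28368593471/44751755076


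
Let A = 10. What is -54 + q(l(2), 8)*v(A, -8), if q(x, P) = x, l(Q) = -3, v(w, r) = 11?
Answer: -87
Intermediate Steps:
-54 + q(l(2), 8)*v(A, -8) = -54 - 3*11 = -54 - 33 = -87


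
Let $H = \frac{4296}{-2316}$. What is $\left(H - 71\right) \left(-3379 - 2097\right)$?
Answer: $\frac{76998036}{193} \approx 3.9895 \cdot 10^{5}$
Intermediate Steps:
$H = - \frac{358}{193}$ ($H = 4296 \left(- \frac{1}{2316}\right) = - \frac{358}{193} \approx -1.8549$)
$\left(H - 71\right) \left(-3379 - 2097\right) = \left(- \frac{358}{193} - 71\right) \left(-3379 - 2097\right) = \left(- \frac{14061}{193}\right) \left(-5476\right) = \frac{76998036}{193}$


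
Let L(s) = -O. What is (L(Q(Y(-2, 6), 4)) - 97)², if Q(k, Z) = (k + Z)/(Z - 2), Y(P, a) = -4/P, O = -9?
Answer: 7744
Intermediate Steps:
Q(k, Z) = (Z + k)/(-2 + Z)
L(s) = 9 (L(s) = -1*(-9) = 9)
(L(Q(Y(-2, 6), 4)) - 97)² = (9 - 97)² = (-88)² = 7744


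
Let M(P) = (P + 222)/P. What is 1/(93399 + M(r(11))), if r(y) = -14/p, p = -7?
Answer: 1/93511 ≈ 1.0694e-5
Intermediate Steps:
r(y) = 2 (r(y) = -14/(-7) = -14*(-⅐) = 2)
M(P) = (222 + P)/P
1/(93399 + M(r(11))) = 1/(93399 + (222 + 2)/2) = 1/(93399 + (½)*224) = 1/(93399 + 112) = 1/93511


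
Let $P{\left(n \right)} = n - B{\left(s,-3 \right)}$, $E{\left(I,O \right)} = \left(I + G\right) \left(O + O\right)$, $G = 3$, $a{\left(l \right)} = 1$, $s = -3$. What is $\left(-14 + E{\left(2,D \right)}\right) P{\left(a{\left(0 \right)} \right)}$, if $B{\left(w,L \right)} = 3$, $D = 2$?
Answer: $-12$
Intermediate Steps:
$E{\left(I,O \right)} = 2 O \left(3 + I\right)$ ($E{\left(I,O \right)} = \left(I + 3\right) \left(O + O\right) = \left(3 + I\right) 2 O = 2 O \left(3 + I\right)$)
$P{\left(n \right)} = -3 + n$ ($P{\left(n \right)} = n - 3 = -3 + n$)
$\left(-14 + E{\left(2,D \right)}\right) P{\left(a{\left(0 \right)} \right)} = \left(-14 + 2 \cdot 2 \left(3 + 2\right)\right) \left(-3 + 1\right) = \left(-14 + 2 \cdot 2 \cdot 5\right) \left(-2\right) = \left(-14 + 20\right) \left(-2\right) = 6 \left(-2\right) = -12$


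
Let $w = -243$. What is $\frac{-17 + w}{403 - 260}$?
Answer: $- \frac{20}{11} \approx -1.8182$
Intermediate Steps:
$\frac{-17 + w}{403 - 260} = \frac{-17 - 243}{403 - 260} = - \frac{260}{143} = \left(-260\right) \frac{1}{143} = - \frac{20}{11}$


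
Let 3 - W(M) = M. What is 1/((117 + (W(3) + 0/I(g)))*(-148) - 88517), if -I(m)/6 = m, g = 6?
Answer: -1/105833 ≈ -9.4488e-6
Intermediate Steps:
I(m) = -6*m
W(M) = 3 - M
1/((117 + (W(3) + 0/I(g)))*(-148) - 88517) = 1/((117 + ((3 - 1*3) + 0/(-6*6)))*(-148) - 88517) = 1/((117 + ((3 - 3) + 0/(-36)))*(-148) - 88517) = 1/((117 + (0 - 1/36*0))*(-148) - 88517) = 1/((117 + (0 + 0))*(-148) - 88517) = 1/((117 + 0)*(-148) - 88517) = 1/(117*(-148) - 88517) = 1/(-17316 - 88517) = 1/(-105833) = -1/105833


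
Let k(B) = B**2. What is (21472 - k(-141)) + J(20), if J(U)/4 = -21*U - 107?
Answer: -517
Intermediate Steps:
J(U) = -428 - 84*U (J(U) = 4*(-21*U - 107) = 4*(-107 - 21*U) = -428 - 84*U)
(21472 - k(-141)) + J(20) = (21472 - 1*(-141)**2) + (-428 - 84*20) = (21472 - 1*19881) + (-428 - 1680) = (21472 - 19881) - 2108 = 1591 - 2108 = -517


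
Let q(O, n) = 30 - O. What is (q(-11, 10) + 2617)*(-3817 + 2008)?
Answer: -4808322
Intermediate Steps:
(q(-11, 10) + 2617)*(-3817 + 2008) = ((30 - 1*(-11)) + 2617)*(-3817 + 2008) = ((30 + 11) + 2617)*(-1809) = (41 + 2617)*(-1809) = 2658*(-1809) = -4808322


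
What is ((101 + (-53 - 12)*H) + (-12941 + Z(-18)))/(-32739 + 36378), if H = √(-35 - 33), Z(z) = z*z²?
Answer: -6224/1213 - 130*I*√17/3639 ≈ -5.1311 - 0.14729*I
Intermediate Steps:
Z(z) = z³
H = 2*I*√17 (H = √(-68) = 2*I*√17 ≈ 8.2462*I)
((101 + (-53 - 12)*H) + (-12941 + Z(-18)))/(-32739 + 36378) = ((101 + (-53 - 12)*(2*I*√17)) + (-12941 + (-18)³))/(-32739 + 36378) = ((101 - 130*I*√17) + (-12941 - 5832))/3639 = ((101 - 130*I*√17) - 18773)*(1/3639) = (-18672 - 130*I*√17)*(1/3639) = -6224/1213 - 130*I*√17/3639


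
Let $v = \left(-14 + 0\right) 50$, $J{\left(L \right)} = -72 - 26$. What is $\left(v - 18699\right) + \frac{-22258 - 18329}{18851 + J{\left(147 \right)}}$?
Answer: $- \frac{121276678}{6251} \approx -19401.0$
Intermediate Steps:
$J{\left(L \right)} = -98$ ($J{\left(L \right)} = -72 - 26 = -98$)
$v = -700$ ($v = \left(-14\right) 50 = -700$)
$\left(v - 18699\right) + \frac{-22258 - 18329}{18851 + J{\left(147 \right)}} = \left(-700 - 18699\right) + \frac{-22258 - 18329}{18851 - 98} = -19399 - \frac{40587}{18753} = -19399 - \frac{13529}{6251} = - \frac{121276678}{6251}$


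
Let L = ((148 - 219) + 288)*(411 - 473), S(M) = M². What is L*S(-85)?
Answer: -97205150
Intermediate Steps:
L = -13454 (L = (-71 + 288)*(-62) = 217*(-62) = -13454)
L*S(-85) = -13454*(-85)² = -13454*7225 = -97205150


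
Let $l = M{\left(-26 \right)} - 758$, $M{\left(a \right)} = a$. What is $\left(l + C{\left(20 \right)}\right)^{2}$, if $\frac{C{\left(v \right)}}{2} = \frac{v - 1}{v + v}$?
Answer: $\frac{245266921}{400} \approx 6.1317 \cdot 10^{5}$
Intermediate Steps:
$C{\left(v \right)} = \frac{-1 + v}{v}$ ($C{\left(v \right)} = 2 \frac{v - 1}{v + v} = 2 \frac{-1 + v}{2 v} = \frac{-1 + v}{v}$)
$l = -784$ ($l = -26 - 758 = -784$)
$\left(l + C{\left(20 \right)}\right)^{2} = \left(-784 + \frac{-1 + 20}{20}\right)^{2} = \left(-784 + \frac{1}{20} \cdot 19\right)^{2} = \left(-784 + \frac{19}{20}\right)^{2} = \left(- \frac{15661}{20}\right)^{2} = \frac{245266921}{400}$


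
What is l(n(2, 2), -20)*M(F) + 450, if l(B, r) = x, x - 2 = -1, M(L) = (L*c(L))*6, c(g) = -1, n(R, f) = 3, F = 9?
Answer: 396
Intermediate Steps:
M(L) = -6*L (M(L) = (L*(-1))*6 = -L*6 = -6*L)
x = 1 (x = 2 - 1 = 1)
l(B, r) = 1
l(n(2, 2), -20)*M(F) + 450 = 1*(-6*9) + 450 = 1*(-54) + 450 = -54 + 450 = 396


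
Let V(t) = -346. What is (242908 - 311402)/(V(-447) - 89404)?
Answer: 34247/44875 ≈ 0.76316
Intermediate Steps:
(242908 - 311402)/(V(-447) - 89404) = (242908 - 311402)/(-346 - 89404) = -68494/(-89750) = -68494*(-1/89750) = 34247/44875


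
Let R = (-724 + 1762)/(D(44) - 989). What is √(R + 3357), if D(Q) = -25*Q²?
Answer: √909843252535/16463 ≈ 57.939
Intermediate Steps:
R = -346/16463 (R = (-724 + 1762)/(-25*44² - 989) = 1038/(-25*1936 - 989) = 1038/(-48400 - 989) = 1038/(-49389) = 1038*(-1/49389) = -346/16463 ≈ -0.021017)
√(R + 3357) = √(-346/16463 + 3357) = √(55265945/16463) = √909843252535/16463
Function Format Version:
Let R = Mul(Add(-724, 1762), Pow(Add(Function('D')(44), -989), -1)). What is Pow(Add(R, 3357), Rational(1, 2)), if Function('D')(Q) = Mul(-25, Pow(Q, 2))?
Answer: Mul(Rational(1, 16463), Pow(909843252535, Rational(1, 2))) ≈ 57.939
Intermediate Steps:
R = Rational(-346, 16463) (R = Mul(Add(-724, 1762), Pow(Add(Mul(-25, Pow(44, 2)), -989), -1)) = Mul(1038, Pow(Add(Mul(-25, 1936), -989), -1)) = Mul(1038, Pow(Add(-48400, -989), -1)) = Mul(1038, Pow(-49389, -1)) = Mul(1038, Rational(-1, 49389)) = Rational(-346, 16463) ≈ -0.021017)
Pow(Add(R, 3357), Rational(1, 2)) = Pow(Add(Rational(-346, 16463), 3357), Rational(1, 2)) = Pow(Rational(55265945, 16463), Rational(1, 2)) = Mul(Rational(1, 16463), Pow(909843252535, Rational(1, 2)))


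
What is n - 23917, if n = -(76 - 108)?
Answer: -23885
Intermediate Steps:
n = 32 (n = -1*(-32) = 32)
n - 23917 = 32 - 23917 = -23885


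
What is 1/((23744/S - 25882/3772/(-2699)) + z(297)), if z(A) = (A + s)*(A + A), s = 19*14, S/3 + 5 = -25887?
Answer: 98848807566/33057185959034227 ≈ 2.9902e-6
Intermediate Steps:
S = -77676 (S = -15 + 3*(-25887) = -15 - 77661 = -77676)
s = 266
z(A) = 2*A*(266 + A) (z(A) = (A + 266)*(A + A) = (266 + A)*(2*A) = 2*A*(266 + A))
1/((23744/S - 25882/3772/(-2699)) + z(297)) = 1/((23744/(-77676) - 25882/3772/(-2699)) + 2*297*(266 + 297)) = 1/((23744*(-1/77676) - 25882*1/3772*(-1/2699)) + 2*297*563) = 1/((-5936/19419 - 12941/1886*(-1/2699)) + 334422) = 1/((-5936/19419 + 12941/5090314) + 334422) = 1/(-29964802625/98848807566 + 334422) = 1/(33057185959034227/98848807566) = 98848807566/33057185959034227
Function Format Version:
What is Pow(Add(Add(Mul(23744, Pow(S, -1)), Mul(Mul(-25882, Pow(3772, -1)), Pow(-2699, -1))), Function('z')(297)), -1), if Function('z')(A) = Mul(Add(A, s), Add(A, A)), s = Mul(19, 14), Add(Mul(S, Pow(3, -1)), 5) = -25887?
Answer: Rational(98848807566, 33057185959034227) ≈ 2.9902e-6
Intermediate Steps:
S = -77676 (S = Add(-15, Mul(3, -25887)) = Add(-15, -77661) = -77676)
s = 266
Function('z')(A) = Mul(2, A, Add(266, A)) (Function('z')(A) = Mul(Add(A, 266), Add(A, A)) = Mul(Add(266, A), Mul(2, A)) = Mul(2, A, Add(266, A)))
Pow(Add(Add(Mul(23744, Pow(S, -1)), Mul(Mul(-25882, Pow(3772, -1)), Pow(-2699, -1))), Function('z')(297)), -1) = Pow(Add(Add(Mul(23744, Pow(-77676, -1)), Mul(Mul(-25882, Pow(3772, -1)), Pow(-2699, -1))), Mul(2, 297, Add(266, 297))), -1) = Pow(Add(Add(Mul(23744, Rational(-1, 77676)), Mul(Mul(-25882, Rational(1, 3772)), Rational(-1, 2699))), Mul(2, 297, 563)), -1) = Pow(Add(Add(Rational(-5936, 19419), Mul(Rational(-12941, 1886), Rational(-1, 2699))), 334422), -1) = Pow(Add(Add(Rational(-5936, 19419), Rational(12941, 5090314)), 334422), -1) = Pow(Add(Rational(-29964802625, 98848807566), 334422), -1) = Pow(Rational(33057185959034227, 98848807566), -1) = Rational(98848807566, 33057185959034227)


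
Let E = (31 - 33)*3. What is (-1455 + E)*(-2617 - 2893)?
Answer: 8050110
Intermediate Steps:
E = -6 (E = -2*3 = -6)
(-1455 + E)*(-2617 - 2893) = (-1455 - 6)*(-2617 - 2893) = -1461*(-5510) = 8050110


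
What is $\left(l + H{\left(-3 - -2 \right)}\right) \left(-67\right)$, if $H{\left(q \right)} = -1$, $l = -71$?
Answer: $4824$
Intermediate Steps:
$\left(l + H{\left(-3 - -2 \right)}\right) \left(-67\right) = \left(-71 - 1\right) \left(-67\right) = \left(-72\right) \left(-67\right) = 4824$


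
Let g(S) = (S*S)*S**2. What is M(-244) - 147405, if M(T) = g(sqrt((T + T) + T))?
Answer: 388419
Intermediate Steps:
g(S) = S**4 (g(S) = S**2*S**2 = S**4)
M(T) = 9*T**2 (M(T) = (sqrt((T + T) + T))**4 = (sqrt(2*T + T))**4 = (sqrt(3*T))**4 = (sqrt(3)*sqrt(T))**4 = 9*T**2)
M(-244) - 147405 = 9*(-244)**2 - 147405 = 9*59536 - 147405 = 535824 - 147405 = 388419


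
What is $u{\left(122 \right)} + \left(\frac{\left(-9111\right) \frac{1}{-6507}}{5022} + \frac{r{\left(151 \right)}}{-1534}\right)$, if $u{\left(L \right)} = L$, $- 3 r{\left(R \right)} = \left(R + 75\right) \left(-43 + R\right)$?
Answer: $\frac{1063589100335}{8354714706} \approx 127.3$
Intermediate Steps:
$r{\left(R \right)} = - \frac{\left(-43 + R\right) \left(75 + R\right)}{3}$ ($r{\left(R \right)} = - \frac{\left(R + 75\right) \left(-43 + R\right)}{3} = - \frac{\left(75 + R\right) \left(-43 + R\right)}{3} = - \frac{\left(-43 + R\right) \left(75 + R\right)}{3}$)
$u{\left(122 \right)} + \left(\frac{\left(-9111\right) \frac{1}{-6507}}{5022} + \frac{r{\left(151 \right)}}{-1534}\right) = 122 + \left(\frac{\left(-9111\right) \frac{1}{-6507}}{5022} + \frac{1075 - \frac{4832}{3} - \frac{151^{2}}{3}}{-1534}\right) = 122 + \left(\left(-9111\right) \left(- \frac{1}{6507}\right) \frac{1}{5022} + \left(1075 - \frac{4832}{3} - \frac{22801}{3}\right) \left(- \frac{1}{1534}\right)\right) = 122 + \left(\frac{3037}{2169} \cdot \frac{1}{5022} + \left(1075 - \frac{4832}{3} - \frac{22801}{3}\right) \left(- \frac{1}{1534}\right)\right) = 122 + \left(\frac{3037}{10892718} - - \frac{4068}{767}\right) = 122 + \left(\frac{3037}{10892718} + \frac{4068}{767}\right) = 122 + \frac{44313906203}{8354714706} = \frac{1063589100335}{8354714706}$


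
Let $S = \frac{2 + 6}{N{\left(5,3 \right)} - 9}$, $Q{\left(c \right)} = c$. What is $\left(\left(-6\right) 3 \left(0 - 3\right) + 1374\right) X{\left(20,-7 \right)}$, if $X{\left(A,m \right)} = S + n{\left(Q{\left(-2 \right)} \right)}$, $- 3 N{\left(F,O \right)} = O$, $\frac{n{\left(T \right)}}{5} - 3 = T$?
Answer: $\frac{29988}{5} \approx 5997.6$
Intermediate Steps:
$n{\left(T \right)} = 15 + 5 T$
$N{\left(F,O \right)} = - \frac{O}{3}$
$S = - \frac{4}{5}$ ($S = \frac{2 + 6}{\left(- \frac{1}{3}\right) 3 - 9} = \frac{8}{-1 - 9} = \frac{8}{-10} = 8 \left(- \frac{1}{10}\right) = - \frac{4}{5} \approx -0.8$)
$X{\left(A,m \right)} = \frac{21}{5}$ ($X{\left(A,m \right)} = - \frac{4}{5} + \left(15 + 5 \left(-2\right)\right) = - \frac{4}{5} + \left(15 - 10\right) = - \frac{4}{5} + 5 = \frac{21}{5}$)
$\left(\left(-6\right) 3 \left(0 - 3\right) + 1374\right) X{\left(20,-7 \right)} = \left(\left(-6\right) 3 \left(0 - 3\right) + 1374\right) \frac{21}{5} = \left(- 18 \left(0 - 3\right) + 1374\right) \frac{21}{5} = \left(\left(-18\right) \left(-3\right) + 1374\right) \frac{21}{5} = \left(54 + 1374\right) \frac{21}{5} = 1428 \cdot \frac{21}{5} = \frac{29988}{5}$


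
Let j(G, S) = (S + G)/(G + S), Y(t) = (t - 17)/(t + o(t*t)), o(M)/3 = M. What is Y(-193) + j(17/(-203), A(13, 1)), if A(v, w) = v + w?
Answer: 55672/55777 ≈ 0.99812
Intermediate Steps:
o(M) = 3*M
Y(t) = (-17 + t)/(t + 3*t²) (Y(t) = (t - 17)/(t + 3*(t*t)) = (-17 + t)/(t + 3*t²))
j(G, S) = 1 (j(G, S) = (G + S)/(G + S) = 1)
Y(-193) + j(17/(-203), A(13, 1)) = (-17 - 193)/((-193)*(1 + 3*(-193))) + 1 = -1/193*(-210)/(1 - 579) + 1 = -1/193*(-210)/(-578) + 1 = -1/193*(-1/578)*(-210) + 1 = -105/55777 + 1 = 55672/55777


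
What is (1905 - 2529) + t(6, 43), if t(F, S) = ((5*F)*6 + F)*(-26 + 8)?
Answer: -3972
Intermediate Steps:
t(F, S) = -558*F (t(F, S) = (30*F + F)*(-18) = (31*F)*(-18) = -558*F)
(1905 - 2529) + t(6, 43) = (1905 - 2529) - 558*6 = -624 - 3348 = -3972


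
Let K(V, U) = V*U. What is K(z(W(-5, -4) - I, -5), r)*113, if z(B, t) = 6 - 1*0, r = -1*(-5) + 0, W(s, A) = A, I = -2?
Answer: 3390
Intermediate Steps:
r = 5 (r = 5 + 0 = 5)
z(B, t) = 6 (z(B, t) = 6 + 0 = 6)
K(V, U) = U*V
K(z(W(-5, -4) - I, -5), r)*113 = (5*6)*113 = 30*113 = 3390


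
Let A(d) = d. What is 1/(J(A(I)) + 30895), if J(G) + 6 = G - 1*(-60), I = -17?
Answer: 1/30932 ≈ 3.2329e-5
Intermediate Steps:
J(G) = 54 + G (J(G) = -6 + (G - 1*(-60)) = -6 + (G + 60) = -6 + (60 + G) = 54 + G)
1/(J(A(I)) + 30895) = 1/((54 - 17) + 30895) = 1/(37 + 30895) = 1/30932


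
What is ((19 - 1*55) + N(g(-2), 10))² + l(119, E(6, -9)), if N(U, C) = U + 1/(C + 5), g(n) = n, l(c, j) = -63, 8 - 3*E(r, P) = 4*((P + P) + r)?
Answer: 309586/225 ≈ 1375.9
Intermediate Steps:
E(r, P) = 8/3 - 8*P/3 - 4*r/3 (E(r, P) = 8/3 - 4*((P + P) + r)/3 = 8/3 - 4*(2*P + r)/3 = 8/3 - 4*(r + 2*P)/3 = 8/3 - (4*r + 8*P)/3 = 8/3 + (-8*P/3 - 4*r/3) = 8/3 - 8*P/3 - 4*r/3)
N(U, C) = U + 1/(5 + C)
((19 - 1*55) + N(g(-2), 10))² + l(119, E(6, -9)) = ((19 - 1*55) + (1 + 5*(-2) + 10*(-2))/(5 + 10))² - 63 = ((19 - 55) + (1 - 10 - 20)/15)² - 63 = (-36 + (1/15)*(-29))² - 63 = (-36 - 29/15)² - 63 = (-569/15)² - 63 = 323761/225 - 63 = 309586/225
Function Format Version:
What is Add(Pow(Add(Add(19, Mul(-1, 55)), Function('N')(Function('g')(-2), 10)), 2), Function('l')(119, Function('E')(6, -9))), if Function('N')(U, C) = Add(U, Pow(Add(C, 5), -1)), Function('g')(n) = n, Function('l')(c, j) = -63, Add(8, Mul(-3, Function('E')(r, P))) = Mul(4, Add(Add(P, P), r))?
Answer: Rational(309586, 225) ≈ 1375.9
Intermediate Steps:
Function('E')(r, P) = Add(Rational(8, 3), Mul(Rational(-8, 3), P), Mul(Rational(-4, 3), r)) (Function('E')(r, P) = Add(Rational(8, 3), Mul(Rational(-1, 3), Mul(4, Add(Add(P, P), r)))) = Add(Rational(8, 3), Mul(Rational(-1, 3), Mul(4, Add(Mul(2, P), r)))) = Add(Rational(8, 3), Mul(Rational(-1, 3), Mul(4, Add(r, Mul(2, P))))) = Add(Rational(8, 3), Mul(Rational(-1, 3), Add(Mul(4, r), Mul(8, P)))) = Add(Rational(8, 3), Add(Mul(Rational(-8, 3), P), Mul(Rational(-4, 3), r))) = Add(Rational(8, 3), Mul(Rational(-8, 3), P), Mul(Rational(-4, 3), r)))
Function('N')(U, C) = Add(U, Pow(Add(5, C), -1))
Add(Pow(Add(Add(19, Mul(-1, 55)), Function('N')(Function('g')(-2), 10)), 2), Function('l')(119, Function('E')(6, -9))) = Add(Pow(Add(Add(19, Mul(-1, 55)), Mul(Pow(Add(5, 10), -1), Add(1, Mul(5, -2), Mul(10, -2)))), 2), -63) = Add(Pow(Add(Add(19, -55), Mul(Pow(15, -1), Add(1, -10, -20))), 2), -63) = Add(Pow(Add(-36, Mul(Rational(1, 15), -29)), 2), -63) = Add(Pow(Add(-36, Rational(-29, 15)), 2), -63) = Add(Pow(Rational(-569, 15), 2), -63) = Add(Rational(323761, 225), -63) = Rational(309586, 225)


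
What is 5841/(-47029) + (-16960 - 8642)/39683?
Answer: -1435824861/1866251807 ≈ -0.76936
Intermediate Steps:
5841/(-47029) + (-16960 - 8642)/39683 = 5841*(-1/47029) - 25602*1/39683 = -5841/47029 - 25602/39683 = -1435824861/1866251807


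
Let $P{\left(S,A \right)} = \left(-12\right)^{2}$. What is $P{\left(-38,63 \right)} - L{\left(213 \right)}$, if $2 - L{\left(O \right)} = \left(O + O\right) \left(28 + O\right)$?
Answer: $102808$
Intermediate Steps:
$L{\left(O \right)} = 2 - 2 O \left(28 + O\right)$ ($L{\left(O \right)} = 2 - \left(O + O\right) \left(28 + O\right) = 2 - 2 O \left(28 + O\right)$)
$P{\left(S,A \right)} = 144$
$P{\left(-38,63 \right)} - L{\left(213 \right)} = 144 - \left(2 - 11928 - 2 \cdot 213^{2}\right) = 144 - \left(2 - 11928 - 90738\right) = 144 - -102664 = 144 + 102664 = 102808$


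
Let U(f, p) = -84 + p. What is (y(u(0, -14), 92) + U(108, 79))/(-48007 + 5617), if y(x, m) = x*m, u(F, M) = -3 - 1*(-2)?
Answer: 97/42390 ≈ 0.0022883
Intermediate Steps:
u(F, M) = -1 (u(F, M) = -3 + 2 = -1)
y(x, m) = m*x
(y(u(0, -14), 92) + U(108, 79))/(-48007 + 5617) = (92*(-1) + (-84 + 79))/(-48007 + 5617) = (-92 - 5)/(-42390) = -97*(-1/42390) = 97/42390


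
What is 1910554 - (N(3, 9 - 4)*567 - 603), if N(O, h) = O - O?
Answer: 1911157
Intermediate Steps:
N(O, h) = 0
1910554 - (N(3, 9 - 4)*567 - 603) = 1910554 - (0*567 - 603) = 1910554 - (0 - 603) = 1910554 - 1*(-603) = 1910554 + 603 = 1911157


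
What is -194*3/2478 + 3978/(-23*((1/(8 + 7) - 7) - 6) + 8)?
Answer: 12099628/946183 ≈ 12.788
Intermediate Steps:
-194*3/2478 + 3978/(-23*((1/(8 + 7) - 7) - 6) + 8) = -582*1/2478 + 3978/(-23*((1/15 - 7) - 6) + 8) = -97/413 + 3978/(-23*((1/15 - 7) - 6) + 8) = -97/413 + 3978/(-23*(-104/15 - 6) + 8) = -97/413 + 3978/(-23*(-194/15) + 8) = -97/413 + 3978/(4462/15 + 8) = -97/413 + 3978/(4582/15) = -97/413 + 3978*(15/4582) = -97/413 + 29835/2291 = 12099628/946183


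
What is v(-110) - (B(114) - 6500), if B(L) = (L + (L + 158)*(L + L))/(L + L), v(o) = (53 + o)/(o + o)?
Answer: 1370107/220 ≈ 6227.8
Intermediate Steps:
v(o) = (53 + o)/(2*o) (v(o) = (53 + o)/((2*o)) = (53 + o)*(1/(2*o)) = (53 + o)/(2*o))
B(L) = (L + 2*L*(158 + L))/(2*L) (B(L) = (L + (158 + L)*(2*L))/((2*L)) = (L + 2*L*(158 + L))*(1/(2*L)) = (L + 2*L*(158 + L))/(2*L))
v(-110) - (B(114) - 6500) = (½)*(53 - 110)/(-110) - ((317/2 + 114) - 6500) = (½)*(-1/110)*(-57) - (545/2 - 6500) = 57/220 - 1*(-12455/2) = 57/220 + 12455/2 = 1370107/220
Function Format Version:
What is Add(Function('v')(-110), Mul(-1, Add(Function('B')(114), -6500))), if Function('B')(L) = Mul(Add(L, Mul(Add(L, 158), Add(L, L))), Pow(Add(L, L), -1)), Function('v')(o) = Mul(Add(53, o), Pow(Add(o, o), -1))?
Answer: Rational(1370107, 220) ≈ 6227.8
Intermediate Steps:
Function('v')(o) = Mul(Rational(1, 2), Pow(o, -1), Add(53, o)) (Function('v')(o) = Mul(Add(53, o), Pow(Mul(2, o), -1)) = Mul(Add(53, o), Mul(Rational(1, 2), Pow(o, -1))) = Mul(Rational(1, 2), Pow(o, -1), Add(53, o)))
Function('B')(L) = Mul(Rational(1, 2), Pow(L, -1), Add(L, Mul(2, L, Add(158, L)))) (Function('B')(L) = Mul(Add(L, Mul(Add(158, L), Mul(2, L))), Pow(Mul(2, L), -1)) = Mul(Add(L, Mul(2, L, Add(158, L))), Mul(Rational(1, 2), Pow(L, -1))) = Mul(Rational(1, 2), Pow(L, -1), Add(L, Mul(2, L, Add(158, L)))))
Add(Function('v')(-110), Mul(-1, Add(Function('B')(114), -6500))) = Add(Mul(Rational(1, 2), Pow(-110, -1), Add(53, -110)), Mul(-1, Add(Add(Rational(317, 2), 114), -6500))) = Add(Mul(Rational(1, 2), Rational(-1, 110), -57), Mul(-1, Add(Rational(545, 2), -6500))) = Add(Rational(57, 220), Mul(-1, Rational(-12455, 2))) = Add(Rational(57, 220), Rational(12455, 2)) = Rational(1370107, 220)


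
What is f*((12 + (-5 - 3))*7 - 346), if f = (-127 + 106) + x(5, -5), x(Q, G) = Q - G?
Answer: 3498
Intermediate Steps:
f = -11 (f = (-127 + 106) + (5 - 1*(-5)) = -21 + (5 + 5) = -21 + 10 = -11)
f*((12 + (-5 - 3))*7 - 346) = -11*((12 + (-5 - 3))*7 - 346) = -11*((12 - 8)*7 - 346) = -11*(4*7 - 346) = -11*(28 - 346) = -11*(-318) = 3498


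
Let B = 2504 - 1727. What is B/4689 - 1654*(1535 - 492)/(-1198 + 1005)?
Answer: 2696415673/301659 ≈ 8938.6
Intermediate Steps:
B = 777
B/4689 - 1654*(1535 - 492)/(-1198 + 1005) = 777/4689 - 1654*(1535 - 492)/(-1198 + 1005) = 777*(1/4689) - 1654/((-193/1043)) = 259/1563 - 1654/((-193*1/1043)) = 259/1563 - 1654/(-193/1043) = 259/1563 - 1654*(-1043/193) = 259/1563 + 1725122/193 = 2696415673/301659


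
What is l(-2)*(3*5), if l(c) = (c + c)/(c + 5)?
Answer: -20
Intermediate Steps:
l(c) = 2*c/(5 + c) (l(c) = (2*c)/(5 + c) = 2*c/(5 + c))
l(-2)*(3*5) = (2*(-2)/(5 - 2))*(3*5) = (2*(-2)/3)*15 = (2*(-2)*(1/3))*15 = -4/3*15 = -20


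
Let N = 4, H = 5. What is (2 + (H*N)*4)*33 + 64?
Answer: 2770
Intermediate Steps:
(2 + (H*N)*4)*33 + 64 = (2 + (5*4)*4)*33 + 64 = (2 + 20*4)*33 + 64 = (2 + 80)*33 + 64 = 82*33 + 64 = 2706 + 64 = 2770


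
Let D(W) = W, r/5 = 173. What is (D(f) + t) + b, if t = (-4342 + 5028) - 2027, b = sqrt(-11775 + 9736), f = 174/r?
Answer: -1159791/865 + I*sqrt(2039) ≈ -1340.8 + 45.155*I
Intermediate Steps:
r = 865 (r = 5*173 = 865)
f = 174/865 ≈ 0.20116
b = I*sqrt(2039) (b = sqrt(-2039) = I*sqrt(2039) ≈ 45.155*I)
t = -1341 (t = 686 - 2027 = -1341)
(D(f) + t) + b = (174/865 - 1341) + I*sqrt(2039) = -1159791/865 + I*sqrt(2039)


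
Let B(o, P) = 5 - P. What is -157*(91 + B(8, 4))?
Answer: -14444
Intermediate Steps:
-157*(91 + B(8, 4)) = -157*(91 + (5 - 1*4)) = -157*(91 + (5 - 4)) = -157*(91 + 1) = -157*92 = -14444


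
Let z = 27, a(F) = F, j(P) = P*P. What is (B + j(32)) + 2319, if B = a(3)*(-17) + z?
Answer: 3319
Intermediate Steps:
j(P) = P²
B = -24 (B = 3*(-17) + 27 = -51 + 27 = -24)
(B + j(32)) + 2319 = (-24 + 32²) + 2319 = (-24 + 1024) + 2319 = 1000 + 2319 = 3319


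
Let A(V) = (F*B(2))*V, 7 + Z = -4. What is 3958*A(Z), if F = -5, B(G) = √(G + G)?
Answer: 435380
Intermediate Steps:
Z = -11 (Z = -7 - 4 = -11)
B(G) = √2*√G (B(G) = √(2*G) = √2*√G)
A(V) = -10*V (A(V) = (-5*√2*√2)*V = (-5*2)*V = -10*V)
3958*A(Z) = 3958*(-10*(-11)) = 3958*110 = 435380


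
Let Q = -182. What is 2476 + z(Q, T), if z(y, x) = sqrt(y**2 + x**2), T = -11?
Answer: 2476 + sqrt(33245) ≈ 2658.3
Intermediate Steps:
z(y, x) = sqrt(x**2 + y**2)
2476 + z(Q, T) = 2476 + sqrt((-11)**2 + (-182)**2) = 2476 + sqrt(121 + 33124) = 2476 + sqrt(33245)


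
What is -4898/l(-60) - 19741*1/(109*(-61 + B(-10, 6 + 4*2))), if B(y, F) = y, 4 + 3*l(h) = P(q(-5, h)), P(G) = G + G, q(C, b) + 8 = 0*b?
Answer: 57055843/77390 ≈ 737.25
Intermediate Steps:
q(C, b) = -8 (q(C, b) = -8 + 0*b = -8 + 0 = -8)
P(G) = 2*G
l(h) = -20/3 (l(h) = -4/3 + (2*(-8))/3 = -4/3 + (1/3)*(-16) = -4/3 - 16/3 = -20/3)
-4898/l(-60) - 19741*1/(109*(-61 + B(-10, 6 + 4*2))) = -4898/(-20/3) - 19741*1/(109*(-61 - 10)) = -4898*(-3/20) - 19741/((-71*109)) = 7347/10 - 19741/(-7739) = 7347/10 - 19741*(-1/7739) = 7347/10 + 19741/7739 = 57055843/77390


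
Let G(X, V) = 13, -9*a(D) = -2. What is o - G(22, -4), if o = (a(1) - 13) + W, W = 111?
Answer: 767/9 ≈ 85.222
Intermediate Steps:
a(D) = 2/9 (a(D) = -⅑*(-2) = 2/9)
o = 884/9 (o = (2/9 - 13) + 111 = -115/9 + 111 = 884/9 ≈ 98.222)
o - G(22, -4) = 884/9 - 1*13 = 884/9 - 13 = 767/9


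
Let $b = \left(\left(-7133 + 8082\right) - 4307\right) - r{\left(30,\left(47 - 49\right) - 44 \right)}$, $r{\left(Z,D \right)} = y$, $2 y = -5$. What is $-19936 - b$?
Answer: $- \frac{33161}{2} \approx -16581.0$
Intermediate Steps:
$y = - \frac{5}{2}$ ($y = \frac{1}{2} \left(-5\right) = - \frac{5}{2} \approx -2.5$)
$r{\left(Z,D \right)} = - \frac{5}{2}$
$b = - \frac{6711}{2}$ ($b = \left(\left(-7133 + 8082\right) - 4307\right) - - \frac{5}{2} = \left(949 - 4307\right) + \frac{5}{2} = -3358 + \frac{5}{2} = - \frac{6711}{2} \approx -3355.5$)
$-19936 - b = -19936 - - \frac{6711}{2} = -19936 + \frac{6711}{2} = - \frac{33161}{2}$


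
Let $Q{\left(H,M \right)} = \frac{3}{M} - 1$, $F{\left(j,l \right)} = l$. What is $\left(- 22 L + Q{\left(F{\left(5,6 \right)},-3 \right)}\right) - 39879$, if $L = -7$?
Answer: $-39727$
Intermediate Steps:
$Q{\left(H,M \right)} = -1 + \frac{3}{M}$
$\left(- 22 L + Q{\left(F{\left(5,6 \right)},-3 \right)}\right) - 39879 = \left(\left(-22\right) \left(-7\right) + \frac{3 - -3}{-3}\right) - 39879 = \left(154 - \frac{3 + 3}{3}\right) - 39879 = \left(154 - 2\right) - 39879 = 152 - 39879 = -39727$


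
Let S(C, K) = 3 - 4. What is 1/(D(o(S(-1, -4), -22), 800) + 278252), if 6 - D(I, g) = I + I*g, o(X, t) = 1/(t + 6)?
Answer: 16/4452929 ≈ 3.5931e-6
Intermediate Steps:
S(C, K) = -1
o(X, t) = 1/(6 + t)
D(I, g) = 6 - I - I*g (D(I, g) = 6 - (I + I*g) = 6 + (-I - I*g) = 6 - I - I*g)
1/(D(o(S(-1, -4), -22), 800) + 278252) = 1/((6 - 1/(6 - 22) - 1*800/(6 - 22)) + 278252) = 1/((6 - 1/(-16) - 1*800/(-16)) + 278252) = 1/((6 - 1*(-1/16) - 1*(-1/16)*800) + 278252) = 1/((6 + 1/16 + 50) + 278252) = 1/(897/16 + 278252) = 1/(4452929/16) = 16/4452929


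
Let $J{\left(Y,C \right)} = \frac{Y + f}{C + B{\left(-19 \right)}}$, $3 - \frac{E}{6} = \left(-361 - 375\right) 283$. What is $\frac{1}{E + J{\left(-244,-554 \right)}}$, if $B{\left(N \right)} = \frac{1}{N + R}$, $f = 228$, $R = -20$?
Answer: $\frac{21607}{27003262446} \approx 8.0016 \cdot 10^{-7}$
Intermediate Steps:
$E = 1249746$ ($E = 18 - 6 \left(-361 - 375\right) 283 = 18 - 6 \left(\left(-736\right) 283\right) = 18 - -1249728 = 18 + 1249728 = 1249746$)
$B{\left(N \right)} = \frac{1}{-20 + N}$ ($B{\left(N \right)} = \frac{1}{N - 20} = \frac{1}{-20 + N}$)
$J{\left(Y,C \right)} = \frac{228 + Y}{- \frac{1}{39} + C}$ ($J{\left(Y,C \right)} = \frac{Y + 228}{C + \frac{1}{-20 - 19}} = \frac{228 + Y}{C + \frac{1}{-39}} = \frac{228 + Y}{C - \frac{1}{39}} = \frac{228 + Y}{- \frac{1}{39} + C}$)
$\frac{1}{E + J{\left(-244,-554 \right)}} = \frac{1}{1249746 + \frac{39 \left(228 - 244\right)}{-1 + 39 \left(-554\right)}} = \frac{1}{1249746 + 39 \frac{1}{-1 - 21606} \left(-16\right)} = \frac{1}{1249746 + 39 \frac{1}{-21607} \left(-16\right)} = \frac{1}{1249746 + 39 \left(- \frac{1}{21607}\right) \left(-16\right)} = \frac{1}{1249746 + \frac{624}{21607}} = \frac{1}{\frac{27003262446}{21607}} = \frac{21607}{27003262446}$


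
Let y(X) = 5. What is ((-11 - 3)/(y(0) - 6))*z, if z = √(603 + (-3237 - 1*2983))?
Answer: 14*I*√5617 ≈ 1049.3*I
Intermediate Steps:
z = I*√5617 (z = √(603 + (-3237 - 2983)) = √(603 - 6220) = √(-5617) = I*√5617 ≈ 74.947*I)
((-11 - 3)/(y(0) - 6))*z = ((-11 - 3)/(5 - 6))*(I*√5617) = (-14/(-1))*(I*√5617) = (-14*(-1))*(I*√5617) = 14*(I*√5617) = 14*I*√5617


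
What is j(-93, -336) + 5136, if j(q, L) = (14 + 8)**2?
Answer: 5620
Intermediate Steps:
j(q, L) = 484 (j(q, L) = 22**2 = 484)
j(-93, -336) + 5136 = 484 + 5136 = 5620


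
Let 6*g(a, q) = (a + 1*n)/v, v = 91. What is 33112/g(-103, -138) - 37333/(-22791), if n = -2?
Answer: -19620858727/113955 ≈ -1.7218e+5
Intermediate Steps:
g(a, q) = -1/273 + a/546 (g(a, q) = ((a + 1*(-2))/91)/6 = ((a - 2)*(1/91))/6 = ((-2 + a)*(1/91))/6 = (-2/91 + a/91)/6 = -1/273 + a/546)
33112/g(-103, -138) - 37333/(-22791) = 33112/(-1/273 + (1/546)*(-103)) - 37333/(-22791) = 33112/(-1/273 - 103/546) - 37333*(-1/22791) = 33112/(-5/26) + 37333/22791 = 33112*(-26/5) + 37333/22791 = -860912/5 + 37333/22791 = -19620858727/113955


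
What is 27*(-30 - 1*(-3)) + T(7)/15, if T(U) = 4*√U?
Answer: -729 + 4*√7/15 ≈ -728.29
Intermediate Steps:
27*(-30 - 1*(-3)) + T(7)/15 = 27*(-30 - 1*(-3)) + (4*√7)/15 = 27*(-30 + 3) + (4*√7)*(1/15) = 27*(-27) + 4*√7/15 = -729 + 4*√7/15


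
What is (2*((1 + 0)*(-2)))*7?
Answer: -28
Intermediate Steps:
(2*((1 + 0)*(-2)))*7 = (2*(1*(-2)))*7 = (2*(-2))*7 = -4*7 = -28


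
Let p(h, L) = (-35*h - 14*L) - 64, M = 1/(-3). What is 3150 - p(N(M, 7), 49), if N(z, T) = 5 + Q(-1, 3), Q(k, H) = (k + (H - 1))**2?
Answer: 4110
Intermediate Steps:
Q(k, H) = (-1 + H + k)**2 (Q(k, H) = (k + (-1 + H))**2 = (-1 + H + k)**2)
M = -1/3 ≈ -0.33333
N(z, T) = 6 (N(z, T) = 5 + (-1 + 3 - 1)**2 = 5 + 1**2 = 5 + 1 = 6)
p(h, L) = -64 - 35*h - 14*L
3150 - p(N(M, 7), 49) = 3150 - (-64 - 35*6 - 14*49) = 3150 - (-64 - 210 - 686) = 3150 - 1*(-960) = 3150 + 960 = 4110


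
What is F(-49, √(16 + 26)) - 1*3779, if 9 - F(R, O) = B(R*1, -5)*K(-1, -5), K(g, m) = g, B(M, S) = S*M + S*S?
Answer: -3500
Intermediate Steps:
B(M, S) = S² + M*S (B(M, S) = M*S + S² = S² + M*S)
F(R, O) = 34 - 5*R (F(R, O) = 9 - (-5*(R*1 - 5))*(-1) = 9 - (-5*(R - 5))*(-1) = 9 - (-5*(-5 + R))*(-1) = 9 - (25 - 5*R)*(-1) = 9 - (-25 + 5*R) = 9 + (25 - 5*R) = 34 - 5*R)
F(-49, √(16 + 26)) - 1*3779 = (34 - 5*(-49)) - 1*3779 = (34 + 245) - 3779 = 279 - 3779 = -3500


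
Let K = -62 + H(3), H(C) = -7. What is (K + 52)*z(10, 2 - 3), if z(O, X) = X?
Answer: 17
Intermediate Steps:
K = -69 (K = -62 - 7 = -69)
(K + 52)*z(10, 2 - 3) = (-69 + 52)*(2 - 3) = -17*(-1) = 17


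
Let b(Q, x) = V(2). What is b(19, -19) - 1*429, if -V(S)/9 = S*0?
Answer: -429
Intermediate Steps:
V(S) = 0 (V(S) = -9*S*0 = -9*0 = 0)
b(Q, x) = 0
b(19, -19) - 1*429 = 0 - 1*429 = 0 - 429 = -429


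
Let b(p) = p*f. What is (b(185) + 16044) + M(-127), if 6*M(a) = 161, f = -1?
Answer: 95315/6 ≈ 15886.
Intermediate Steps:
b(p) = -p (b(p) = p*(-1) = -p)
M(a) = 161/6 (M(a) = (⅙)*161 = 161/6)
(b(185) + 16044) + M(-127) = (-1*185 + 16044) + 161/6 = (-185 + 16044) + 161/6 = 15859 + 161/6 = 95315/6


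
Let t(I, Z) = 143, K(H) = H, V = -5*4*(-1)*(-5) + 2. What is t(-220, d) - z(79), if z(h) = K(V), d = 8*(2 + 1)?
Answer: 241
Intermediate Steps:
V = -98 (V = -(-20)*(-5) + 2 = -5*20 + 2 = -100 + 2 = -98)
d = 24 (d = 8*3 = 24)
z(h) = -98
t(-220, d) - z(79) = 143 - 1*(-98) = 143 + 98 = 241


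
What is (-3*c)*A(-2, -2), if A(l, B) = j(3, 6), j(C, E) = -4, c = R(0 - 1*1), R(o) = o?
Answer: -12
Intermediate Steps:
c = -1 (c = 0 - 1*1 = 0 - 1 = -1)
A(l, B) = -4
(-3*c)*A(-2, -2) = -3*(-1)*(-4) = 3*(-4) = -12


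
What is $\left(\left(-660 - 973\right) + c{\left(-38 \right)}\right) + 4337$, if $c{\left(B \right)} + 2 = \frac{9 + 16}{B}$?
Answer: $\frac{102651}{38} \approx 2701.3$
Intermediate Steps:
$c{\left(B \right)} = -2 + \frac{25}{B}$ ($c{\left(B \right)} = -2 + \frac{9 + 16}{B} = -2 + \frac{25}{B}$)
$\left(\left(-660 - 973\right) + c{\left(-38 \right)}\right) + 4337 = \left(\left(-660 - 973\right) - \left(2 - \frac{25}{-38}\right)\right) + 4337 = \left(-1633 + \left(-2 + 25 \left(- \frac{1}{38}\right)\right)\right) + 4337 = \left(-1633 - \frac{101}{38}\right) + 4337 = - \frac{62155}{38} + 4337 = \frac{102651}{38}$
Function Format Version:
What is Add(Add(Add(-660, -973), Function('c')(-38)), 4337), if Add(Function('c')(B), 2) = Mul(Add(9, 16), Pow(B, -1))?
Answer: Rational(102651, 38) ≈ 2701.3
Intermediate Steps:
Function('c')(B) = Add(-2, Mul(25, Pow(B, -1))) (Function('c')(B) = Add(-2, Mul(Add(9, 16), Pow(B, -1))) = Add(-2, Mul(25, Pow(B, -1))))
Add(Add(Add(-660, -973), Function('c')(-38)), 4337) = Add(Add(Add(-660, -973), Add(-2, Mul(25, Pow(-38, -1)))), 4337) = Add(Add(-1633, Add(-2, Mul(25, Rational(-1, 38)))), 4337) = Add(Add(-1633, Add(-2, Rational(-25, 38))), 4337) = Add(Add(-1633, Rational(-101, 38)), 4337) = Add(Rational(-62155, 38), 4337) = Rational(102651, 38)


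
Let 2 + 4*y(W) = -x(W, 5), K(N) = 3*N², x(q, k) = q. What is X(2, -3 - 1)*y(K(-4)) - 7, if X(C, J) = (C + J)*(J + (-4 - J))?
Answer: -107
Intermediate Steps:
y(W) = -½ - W/4 (y(W) = -½ + (-W)/4 = -½ - W/4)
X(C, J) = -4*C - 4*J (X(C, J) = (C + J)*(-4) = -4*C - 4*J)
X(2, -3 - 1)*y(K(-4)) - 7 = (-4*2 - 4*(-3 - 1))*(-½ - 3*(-4)²/4) - 7 = (-8 - 4*(-4))*(-½ - 3*16/4) - 7 = (-8 + 16)*(-½ - ¼*48) - 7 = 8*(-½ - 12) - 7 = 8*(-25/2) - 7 = -100 - 7 = -107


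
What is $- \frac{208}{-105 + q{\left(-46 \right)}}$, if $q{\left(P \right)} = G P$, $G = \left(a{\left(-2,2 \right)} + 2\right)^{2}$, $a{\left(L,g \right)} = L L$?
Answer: $\frac{208}{1761} \approx 0.11811$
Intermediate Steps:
$a{\left(L,g \right)} = L^{2}$
$G = 36$ ($G = \left(\left(-2\right)^{2} + 2\right)^{2} = \left(4 + 2\right)^{2} = 6^{2} = 36$)
$q{\left(P \right)} = 36 P$
$- \frac{208}{-105 + q{\left(-46 \right)}} = - \frac{208}{-105 + 36 \left(-46\right)} = - \frac{208}{-105 - 1656} = - \frac{208}{-1761} = \left(-208\right) \left(- \frac{1}{1761}\right) = \frac{208}{1761}$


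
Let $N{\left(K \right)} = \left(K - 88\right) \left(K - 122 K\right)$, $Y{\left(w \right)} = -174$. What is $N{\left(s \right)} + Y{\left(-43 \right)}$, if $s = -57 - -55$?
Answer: $-21954$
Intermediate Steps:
$s = -2$ ($s = -57 + 55 = -2$)
$N{\left(K \right)} = - 121 K \left(-88 + K\right)$ ($N{\left(K \right)} = \left(-88 + K\right) \left(- 121 K\right) = - 121 K \left(-88 + K\right)$)
$N{\left(s \right)} + Y{\left(-43 \right)} = 121 \left(-2\right) \left(88 - -2\right) - 174 = 121 \left(-2\right) \left(88 + 2\right) - 174 = 121 \left(-2\right) 90 - 174 = -21780 - 174 = -21954$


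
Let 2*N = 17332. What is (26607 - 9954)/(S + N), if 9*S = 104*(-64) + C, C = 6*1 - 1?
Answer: 16653/7927 ≈ 2.1008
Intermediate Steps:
N = 8666 (N = (½)*17332 = 8666)
C = 5 (C = 6 - 1 = 5)
S = -739 (S = (104*(-64) + 5)/9 = (-6656 + 5)/9 = (⅑)*(-6651) = -739)
(26607 - 9954)/(S + N) = (26607 - 9954)/(-739 + 8666) = 16653/7927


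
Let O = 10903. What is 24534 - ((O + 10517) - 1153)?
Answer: 4267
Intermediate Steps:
24534 - ((O + 10517) - 1153) = 24534 - ((10903 + 10517) - 1153) = 24534 - (21420 - 1153) = 24534 - 1*20267 = 24534 - 20267 = 4267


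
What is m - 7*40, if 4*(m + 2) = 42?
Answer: -543/2 ≈ -271.50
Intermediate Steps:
m = 17/2 (m = -2 + (¼)*42 = -2 + 21/2 = 17/2 ≈ 8.5000)
m - 7*40 = 17/2 - 7*40 = 17/2 - 280 = -543/2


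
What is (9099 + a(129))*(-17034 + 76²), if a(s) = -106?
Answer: -101243194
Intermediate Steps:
(9099 + a(129))*(-17034 + 76²) = (9099 - 106)*(-17034 + 76²) = 8993*(-17034 + 5776) = 8993*(-11258) = -101243194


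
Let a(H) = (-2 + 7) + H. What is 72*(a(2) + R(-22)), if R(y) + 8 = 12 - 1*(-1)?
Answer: 864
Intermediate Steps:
R(y) = 5 (R(y) = -8 + (12 - 1*(-1)) = -8 + (12 + 1) = -8 + 13 = 5)
a(H) = 5 + H
72*(a(2) + R(-22)) = 72*((5 + 2) + 5) = 72*(7 + 5) = 72*12 = 864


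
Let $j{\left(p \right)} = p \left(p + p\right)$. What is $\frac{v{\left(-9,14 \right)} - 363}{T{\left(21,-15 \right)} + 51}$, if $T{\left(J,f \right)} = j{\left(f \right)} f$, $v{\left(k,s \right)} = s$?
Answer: $\frac{349}{6699} \approx 0.052097$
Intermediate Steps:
$j{\left(p \right)} = 2 p^{2}$ ($j{\left(p \right)} = p 2 p = 2 p^{2}$)
$T{\left(J,f \right)} = 2 f^{3}$ ($T{\left(J,f \right)} = 2 f^{2} f = 2 f^{3}$)
$\frac{v{\left(-9,14 \right)} - 363}{T{\left(21,-15 \right)} + 51} = \frac{14 - 363}{2 \left(-15\right)^{3} + 51} = - \frac{349}{2 \left(-3375\right) + 51} = - \frac{349}{-6750 + 51} = - \frac{349}{-6699} = \left(-349\right) \left(- \frac{1}{6699}\right) = \frac{349}{6699}$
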